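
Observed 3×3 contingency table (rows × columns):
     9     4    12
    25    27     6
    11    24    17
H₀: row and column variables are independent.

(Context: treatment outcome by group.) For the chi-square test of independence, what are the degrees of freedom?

df = (r−1)(c−1) = (3−1)·(3−1) = 4

degrees of freedom = 4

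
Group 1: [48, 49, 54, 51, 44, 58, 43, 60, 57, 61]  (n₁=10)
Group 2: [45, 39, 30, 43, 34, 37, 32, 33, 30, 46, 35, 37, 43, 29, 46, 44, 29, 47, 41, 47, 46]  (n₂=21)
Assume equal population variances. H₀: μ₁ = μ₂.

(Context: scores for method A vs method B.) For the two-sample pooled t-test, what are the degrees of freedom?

degrees of freedom = 29

df = n₁ + n₂ − 2 = 10 + 21 − 2 = 29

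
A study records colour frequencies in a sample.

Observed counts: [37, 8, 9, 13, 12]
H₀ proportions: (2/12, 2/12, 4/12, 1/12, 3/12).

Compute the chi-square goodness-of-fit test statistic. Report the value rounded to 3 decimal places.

test statistic = 65.873

n = 79; E_i = n·p_i = [13.17, 13.17, 26.33, 6.58, 19.75]
χ² = (37−13.17)²/13.17 + (8−13.17)²/13.17 + (9−26.33)²/26.33 + (13−6.58)²/6.58 + (12−19.75)²/19.75 = 65.8734
df = 4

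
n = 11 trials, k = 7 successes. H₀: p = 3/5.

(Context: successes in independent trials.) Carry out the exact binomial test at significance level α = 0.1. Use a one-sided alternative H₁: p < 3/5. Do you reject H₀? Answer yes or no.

reject H₀: no

Exact binomial: n=11, k=7, p₀=3/5=0.6000
P(X≤7) from Σ C(n,i)·p₀^i·(1−p₀)^(n−i)
p-value (one-sided, H₁ less) = 0.70372
At α=0.1: p ≥ α → fail to reject H₀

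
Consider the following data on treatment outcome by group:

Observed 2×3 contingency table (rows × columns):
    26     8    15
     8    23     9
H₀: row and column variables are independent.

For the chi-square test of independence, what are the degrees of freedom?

df = (r−1)(c−1) = (2−1)·(3−1) = 2

degrees of freedom = 2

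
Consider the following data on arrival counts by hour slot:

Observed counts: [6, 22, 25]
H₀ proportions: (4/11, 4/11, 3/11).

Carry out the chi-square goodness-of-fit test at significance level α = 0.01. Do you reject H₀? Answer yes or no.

reject H₀: yes

n = 53; E_i = n·p_i = [19.27, 19.27, 14.45]
χ² = (6−19.27)²/19.27 + (22−19.27)²/19.27 + (25−14.45)²/14.45 = 17.2201
df = 2
p-value (upper-tail) = 0.00018
At α=0.01: p < α → reject H₀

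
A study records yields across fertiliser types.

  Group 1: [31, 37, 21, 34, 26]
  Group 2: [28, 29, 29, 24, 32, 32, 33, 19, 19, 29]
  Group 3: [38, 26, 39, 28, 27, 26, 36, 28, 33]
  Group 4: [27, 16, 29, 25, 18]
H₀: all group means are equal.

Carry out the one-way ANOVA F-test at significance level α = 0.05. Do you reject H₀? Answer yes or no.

Group means [29.80, 27.40, 31.22, 23.00], grand mean 28.241
SSB = Σnᵢ(x̄ᵢ−x̄)² = 236.555; SSW = ΣΣ(x−x̄ᵢ)² = 752.756
MSB = 236.555/3 = 78.8516; MSW = 752.756/25 = 30.1102
F = MSB/MSW = 2.6188
df = (3, 25)
p-value (upper-tail) = 0.07309
At α=0.05: p ≥ α → fail to reject H₀

reject H₀: no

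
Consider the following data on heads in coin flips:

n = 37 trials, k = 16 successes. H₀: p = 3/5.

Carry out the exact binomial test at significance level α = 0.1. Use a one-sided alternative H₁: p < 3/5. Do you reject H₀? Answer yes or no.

reject H₀: yes

Exact binomial: n=37, k=16, p₀=3/5=0.6000
P(X≤16) from Σ C(n,i)·p₀^i·(1−p₀)^(n−i)
p-value (one-sided, H₁ less) = 0.02904
At α=0.1: p < α → reject H₀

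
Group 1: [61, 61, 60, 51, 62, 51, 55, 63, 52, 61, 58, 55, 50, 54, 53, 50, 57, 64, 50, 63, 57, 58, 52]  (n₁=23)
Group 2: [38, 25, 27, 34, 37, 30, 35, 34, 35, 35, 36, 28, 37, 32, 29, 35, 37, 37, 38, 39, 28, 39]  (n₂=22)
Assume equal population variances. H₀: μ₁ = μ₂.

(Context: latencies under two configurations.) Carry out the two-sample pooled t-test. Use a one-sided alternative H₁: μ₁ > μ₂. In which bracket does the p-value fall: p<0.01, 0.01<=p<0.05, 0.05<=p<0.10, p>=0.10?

x̄₁=56.435, s₁=4.766, n₁=23
x̄₂=33.864, s₂=4.212, n₂=22
s_p² = [22·4.766² + 21·4.212²]/43 = 20.2847
SE = √(s_p²·(1/23+1/22)) = 1.3431
t = (56.435−33.864)/1.3431 = 16.8050
df = 43
p-value (one-sided, H₁ greater) = 0.00000
→ bracket: p<0.01

p-value bracket: p<0.01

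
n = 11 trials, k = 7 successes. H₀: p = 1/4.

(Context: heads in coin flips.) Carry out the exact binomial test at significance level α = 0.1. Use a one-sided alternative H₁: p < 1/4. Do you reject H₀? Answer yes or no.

Exact binomial: n=11, k=7, p₀=1/4=0.2500
P(X≤7) from Σ C(n,i)·p₀^i·(1−p₀)^(n−i)
p-value (one-sided, H₁ less) = 0.99881
At α=0.1: p ≥ α → fail to reject H₀

reject H₀: no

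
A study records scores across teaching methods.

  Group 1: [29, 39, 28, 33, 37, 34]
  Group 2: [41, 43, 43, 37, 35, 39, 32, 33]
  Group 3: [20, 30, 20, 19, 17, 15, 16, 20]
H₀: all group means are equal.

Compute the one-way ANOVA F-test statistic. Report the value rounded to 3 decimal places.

Group means [33.33, 37.88, 19.62], grand mean 30.000
SSB = Σnᵢ(x̄ᵢ−x̄)² = 1423.917; SSW = ΣΣ(x−x̄ᵢ)² = 374.083
MSB = 1423.917/2 = 711.9583; MSW = 374.083/19 = 19.6886
F = MSB/MSW = 36.1609
df = (2, 19)

test statistic = 36.161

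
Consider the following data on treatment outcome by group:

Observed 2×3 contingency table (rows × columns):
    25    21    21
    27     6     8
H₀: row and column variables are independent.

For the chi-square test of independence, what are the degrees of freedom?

df = (r−1)(c−1) = (2−1)·(3−1) = 2

degrees of freedom = 2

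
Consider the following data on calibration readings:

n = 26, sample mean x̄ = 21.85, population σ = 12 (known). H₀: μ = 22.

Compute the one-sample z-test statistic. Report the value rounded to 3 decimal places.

test statistic = -0.064

SE = σ/√n = 12/√26 = 2.3534
z = (x̄−μ₀)/SE = (21.85−22)/2.3534 = -0.0637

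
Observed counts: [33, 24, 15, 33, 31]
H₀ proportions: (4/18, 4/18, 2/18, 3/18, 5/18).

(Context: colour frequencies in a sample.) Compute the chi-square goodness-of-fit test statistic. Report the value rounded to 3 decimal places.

test statistic = 7.464

n = 136; E_i = n·p_i = [30.22, 30.22, 15.11, 22.67, 37.78]
χ² = (33−30.22)²/30.22 + (24−30.22)²/30.22 + (15−15.11)²/15.11 + (33−22.67)²/22.67 + (31−37.78)²/37.78 = 7.4640
df = 4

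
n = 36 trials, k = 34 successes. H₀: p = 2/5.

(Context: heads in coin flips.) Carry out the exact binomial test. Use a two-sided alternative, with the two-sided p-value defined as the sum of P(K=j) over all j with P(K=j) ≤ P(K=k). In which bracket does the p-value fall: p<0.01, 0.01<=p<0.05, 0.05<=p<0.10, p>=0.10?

p-value bracket: p<0.01

Exact binomial: n=36, k=34, p₀=2/5=0.4000
P(X=j) = C(n,j)·p₀^j·(1−p₀)^(n−j); p = Σ P(X=j) over j with P(X=j) ≤ P(X=34)
p-value (two-sided) = 0.00000
→ bracket: p<0.01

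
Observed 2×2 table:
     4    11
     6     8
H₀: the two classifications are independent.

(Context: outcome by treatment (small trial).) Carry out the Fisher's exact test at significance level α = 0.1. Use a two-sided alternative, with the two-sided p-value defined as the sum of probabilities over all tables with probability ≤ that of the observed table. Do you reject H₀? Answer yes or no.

reject H₀: no

Margins: r₁=15, r₂=14, c₁=10, c₂=19, n=29
p_obs = C(15,4)·C(14,6)/C(29,10); sum pmf over tables with pmf ≤ p_obs
p-value (two-sided) = 0.44973
At α=0.1: p ≥ α → fail to reject H₀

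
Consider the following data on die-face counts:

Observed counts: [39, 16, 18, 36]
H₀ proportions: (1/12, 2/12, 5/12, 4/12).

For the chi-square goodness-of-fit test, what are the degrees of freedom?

df = k − 1 = 4 − 1 = 3

degrees of freedom = 3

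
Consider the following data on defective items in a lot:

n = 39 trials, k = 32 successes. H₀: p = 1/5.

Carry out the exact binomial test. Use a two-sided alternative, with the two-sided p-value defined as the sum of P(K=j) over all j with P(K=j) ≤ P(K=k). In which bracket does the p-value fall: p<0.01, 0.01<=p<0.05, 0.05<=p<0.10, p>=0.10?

p-value bracket: p<0.01

Exact binomial: n=39, k=32, p₀=1/5=0.2000
P(X=j) = C(n,j)·p₀^j·(1−p₀)^(n−j); p = Σ P(X=j) over j with P(X=j) ≤ P(X=32)
p-value (two-sided) = 0.00000
→ bracket: p<0.01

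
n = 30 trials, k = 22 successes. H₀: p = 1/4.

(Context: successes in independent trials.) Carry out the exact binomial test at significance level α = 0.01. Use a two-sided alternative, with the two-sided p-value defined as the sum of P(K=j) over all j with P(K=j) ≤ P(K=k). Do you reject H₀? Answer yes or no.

Exact binomial: n=30, k=22, p₀=1/4=0.2500
P(X=j) = C(n,j)·p₀^j·(1−p₀)^(n−j); p = Σ P(X=j) over j with P(X=j) ≤ P(X=22)
p-value (two-sided) = 0.00000
At α=0.01: p < α → reject H₀

reject H₀: yes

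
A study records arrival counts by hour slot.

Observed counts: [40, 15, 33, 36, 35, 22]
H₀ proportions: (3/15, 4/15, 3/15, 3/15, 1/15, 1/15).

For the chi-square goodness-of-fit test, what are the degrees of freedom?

degrees of freedom = 5

df = k − 1 = 6 − 1 = 5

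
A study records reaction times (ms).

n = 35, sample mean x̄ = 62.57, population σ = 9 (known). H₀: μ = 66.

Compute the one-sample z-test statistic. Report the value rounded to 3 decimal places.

test statistic = -2.255

SE = σ/√n = 9/√35 = 1.5213
z = (x̄−μ₀)/SE = (62.57−66)/1.5213 = -2.2547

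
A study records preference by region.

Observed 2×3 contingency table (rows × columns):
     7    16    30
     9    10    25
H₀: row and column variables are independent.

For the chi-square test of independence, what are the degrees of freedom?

degrees of freedom = 2

df = (r−1)(c−1) = (2−1)·(3−1) = 2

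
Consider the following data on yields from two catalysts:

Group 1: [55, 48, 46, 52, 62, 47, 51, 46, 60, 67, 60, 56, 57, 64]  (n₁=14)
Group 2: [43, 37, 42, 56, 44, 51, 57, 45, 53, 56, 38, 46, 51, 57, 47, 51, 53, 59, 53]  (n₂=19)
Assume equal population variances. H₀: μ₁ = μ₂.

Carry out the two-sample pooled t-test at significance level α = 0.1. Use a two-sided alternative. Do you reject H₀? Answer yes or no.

x̄₁=55.071, s₁=6.956, n₁=14
x̄₂=49.421, s₂=6.611, n₂=19
s_p² = [13·6.956² + 18·6.611²]/31 = 45.6632
SE = √(s_p²·(1/14+1/19)) = 2.3801
t = (55.071−49.421)/2.3801 = 2.3740
df = 31
p-value (two-sided) = 0.02397
At α=0.1: p < α → reject H₀

reject H₀: yes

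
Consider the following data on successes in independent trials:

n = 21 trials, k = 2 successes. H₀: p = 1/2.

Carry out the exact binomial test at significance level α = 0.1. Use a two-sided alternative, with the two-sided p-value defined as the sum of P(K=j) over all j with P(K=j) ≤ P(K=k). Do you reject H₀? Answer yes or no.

reject H₀: yes

Exact binomial: n=21, k=2, p₀=1/2=0.5000
P(X=j) = C(n,j)·p₀^j·(1−p₀)^(n−j); p = Σ P(X=j) over j with P(X=j) ≤ P(X=2)
p-value (two-sided) = 0.00022
At α=0.1: p < α → reject H₀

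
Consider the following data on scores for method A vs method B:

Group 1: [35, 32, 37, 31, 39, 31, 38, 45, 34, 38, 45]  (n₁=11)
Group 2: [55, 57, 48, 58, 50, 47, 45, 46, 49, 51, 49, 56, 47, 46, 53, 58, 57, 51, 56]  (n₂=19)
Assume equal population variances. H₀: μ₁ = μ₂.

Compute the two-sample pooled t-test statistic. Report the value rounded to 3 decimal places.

test statistic = -8.288

x̄₁=36.818, s₁=4.936, n₁=11
x̄₂=51.526, s₂=4.538, n₂=19
s_p² = [10·4.936² + 18·4.538²]/28 = 21.9419
SE = √(s_p²·(1/11+1/19)) = 1.7747
t = (36.818−51.526)/1.7747 = -8.2877
df = 28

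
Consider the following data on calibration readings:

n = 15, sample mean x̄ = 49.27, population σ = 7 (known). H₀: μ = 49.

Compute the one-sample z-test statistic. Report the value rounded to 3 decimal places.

test statistic = 0.149

SE = σ/√n = 7/√15 = 1.8074
z = (x̄−μ₀)/SE = (49.27−49)/1.8074 = 0.1494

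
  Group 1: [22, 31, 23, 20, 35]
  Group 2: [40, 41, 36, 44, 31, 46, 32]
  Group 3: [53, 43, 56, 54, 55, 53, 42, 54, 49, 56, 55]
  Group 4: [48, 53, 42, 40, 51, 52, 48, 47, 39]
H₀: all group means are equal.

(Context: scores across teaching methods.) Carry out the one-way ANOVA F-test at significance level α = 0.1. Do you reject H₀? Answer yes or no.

Group means [26.20, 38.57, 51.82, 46.67], grand mean 43.469
SSB = Σnᵢ(x̄ᵢ−x̄)² = 2517.818; SSW = ΣΣ(x−x̄ᵢ)² = 832.151
MSB = 2517.818/3 = 839.2727; MSW = 832.151/28 = 29.7197
F = MSB/MSW = 28.2396
df = (3, 28)
p-value (upper-tail) = 0.00000
At α=0.1: p < α → reject H₀

reject H₀: yes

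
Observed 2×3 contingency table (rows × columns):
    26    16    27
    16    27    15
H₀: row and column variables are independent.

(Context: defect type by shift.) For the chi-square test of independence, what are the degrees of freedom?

df = (r−1)(c−1) = (2−1)·(3−1) = 2

degrees of freedom = 2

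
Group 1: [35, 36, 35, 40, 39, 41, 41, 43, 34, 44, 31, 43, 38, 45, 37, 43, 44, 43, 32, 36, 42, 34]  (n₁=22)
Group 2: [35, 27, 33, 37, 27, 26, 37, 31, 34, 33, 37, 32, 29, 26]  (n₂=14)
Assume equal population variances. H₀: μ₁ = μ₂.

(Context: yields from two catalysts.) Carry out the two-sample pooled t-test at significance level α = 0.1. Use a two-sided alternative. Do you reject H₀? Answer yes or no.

reject H₀: yes

x̄₁=38.909, s₁=4.286, n₁=22
x̄₂=31.714, s₂=4.122, n₂=14
s_p² = [21·4.286² + 13·4.122²]/34 = 17.8434
SE = √(s_p²·(1/22+1/14)) = 1.4442
t = (38.909−31.714)/1.4442 = 4.9820
df = 34
p-value (two-sided) = 0.00002
At α=0.1: p < α → reject H₀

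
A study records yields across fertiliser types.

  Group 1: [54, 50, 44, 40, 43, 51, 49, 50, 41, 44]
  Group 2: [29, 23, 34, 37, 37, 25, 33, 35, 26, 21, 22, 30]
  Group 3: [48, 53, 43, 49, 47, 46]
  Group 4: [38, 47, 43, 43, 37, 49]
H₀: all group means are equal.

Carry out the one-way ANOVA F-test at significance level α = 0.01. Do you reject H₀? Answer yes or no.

reject H₀: yes

Group means [46.60, 29.33, 47.67, 42.83], grand mean 40.029
SSB = Σnᵢ(x̄ᵢ−x̄)² = 2201.737; SSW = ΣΣ(x−x̄ᵢ)² = 751.233
MSB = 2201.737/3 = 733.9124; MSW = 751.233/30 = 25.0411
F = MSB/MSW = 29.3083
df = (3, 30)
p-value (upper-tail) = 0.00000
At α=0.01: p < α → reject H₀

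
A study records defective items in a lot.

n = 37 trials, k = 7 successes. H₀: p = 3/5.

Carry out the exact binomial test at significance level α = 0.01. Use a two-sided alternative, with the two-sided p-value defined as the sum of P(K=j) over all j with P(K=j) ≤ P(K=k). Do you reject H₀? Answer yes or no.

Exact binomial: n=37, k=7, p₀=3/5=0.6000
P(X=j) = C(n,j)·p₀^j·(1−p₀)^(n−j); p = Σ P(X=j) over j with P(X=j) ≤ P(X=7)
p-value (two-sided) = 0.00000
At α=0.01: p < α → reject H₀

reject H₀: yes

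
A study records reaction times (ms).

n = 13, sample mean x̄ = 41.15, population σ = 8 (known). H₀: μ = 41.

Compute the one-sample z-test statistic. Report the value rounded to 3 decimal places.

SE = σ/√n = 8/√13 = 2.2188
z = (x̄−μ₀)/SE = (41.15−41)/2.2188 = 0.0676

test statistic = 0.068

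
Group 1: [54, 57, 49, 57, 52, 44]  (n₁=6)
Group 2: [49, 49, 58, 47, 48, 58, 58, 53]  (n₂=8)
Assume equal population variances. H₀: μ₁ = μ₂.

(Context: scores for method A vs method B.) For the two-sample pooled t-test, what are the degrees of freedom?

degrees of freedom = 12

df = n₁ + n₂ − 2 = 6 + 8 − 2 = 12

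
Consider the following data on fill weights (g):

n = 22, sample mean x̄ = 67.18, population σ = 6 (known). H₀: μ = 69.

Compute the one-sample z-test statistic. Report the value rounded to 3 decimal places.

SE = σ/√n = 6/√22 = 1.2792
z = (x̄−μ₀)/SE = (67.18−69)/1.2792 = -1.4228

test statistic = -1.423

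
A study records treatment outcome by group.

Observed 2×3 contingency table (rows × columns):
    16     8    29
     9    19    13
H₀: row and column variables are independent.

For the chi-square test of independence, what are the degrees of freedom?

degrees of freedom = 2

df = (r−1)(c−1) = (2−1)·(3−1) = 2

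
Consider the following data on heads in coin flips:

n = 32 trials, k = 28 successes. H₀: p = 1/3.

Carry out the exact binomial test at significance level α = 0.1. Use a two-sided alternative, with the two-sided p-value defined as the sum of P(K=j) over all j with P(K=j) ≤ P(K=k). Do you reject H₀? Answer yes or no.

Exact binomial: n=32, k=28, p₀=1/3=0.3333
P(X=j) = C(n,j)·p₀^j·(1−p₀)^(n−j); p = Σ P(X=j) over j with P(X=j) ≤ P(X=28)
p-value (two-sided) = 0.00000
At α=0.1: p < α → reject H₀

reject H₀: yes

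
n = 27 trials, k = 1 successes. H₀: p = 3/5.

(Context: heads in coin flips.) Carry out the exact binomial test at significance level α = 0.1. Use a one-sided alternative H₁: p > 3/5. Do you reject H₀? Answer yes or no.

reject H₀: no

Exact binomial: n=27, k=1, p₀=3/5=0.6000
P(X≥1) from Σ C(n,i)·p₀^i·(1−p₀)^(n−i)
p-value (one-sided, H₁ greater) = 1.00000
At α=0.1: p ≥ α → fail to reject H₀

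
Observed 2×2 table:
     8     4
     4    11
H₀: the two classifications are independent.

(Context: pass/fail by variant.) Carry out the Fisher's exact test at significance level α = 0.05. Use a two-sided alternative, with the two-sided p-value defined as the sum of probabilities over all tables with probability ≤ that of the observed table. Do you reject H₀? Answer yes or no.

reject H₀: no

Margins: r₁=12, r₂=15, c₁=12, c₂=15, n=27
p_obs = C(12,8)·C(15,4)/C(27,12); sum pmf over tables with pmf ≤ p_obs
p-value (two-sided) = 0.05740
At α=0.05: p ≥ α → fail to reject H₀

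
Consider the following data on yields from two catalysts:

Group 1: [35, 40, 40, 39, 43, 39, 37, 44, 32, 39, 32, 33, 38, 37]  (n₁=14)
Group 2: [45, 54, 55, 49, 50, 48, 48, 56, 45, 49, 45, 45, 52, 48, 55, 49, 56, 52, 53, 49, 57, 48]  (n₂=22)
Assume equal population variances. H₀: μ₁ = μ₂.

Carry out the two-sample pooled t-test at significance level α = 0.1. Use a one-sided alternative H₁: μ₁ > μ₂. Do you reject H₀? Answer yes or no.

reject H₀: no

x̄₁=37.714, s₁=3.709, n₁=14
x̄₂=50.364, s₂=3.910, n₂=22
s_p² = [13·3.709² + 21·3.910²]/34 = 14.7044
SE = √(s_p²·(1/14+1/22)) = 1.3110
t = (37.714−50.364)/1.3110 = -9.6487
df = 34
p-value (one-sided, H₁ greater) = 1.00000
At α=0.1: p ≥ α → fail to reject H₀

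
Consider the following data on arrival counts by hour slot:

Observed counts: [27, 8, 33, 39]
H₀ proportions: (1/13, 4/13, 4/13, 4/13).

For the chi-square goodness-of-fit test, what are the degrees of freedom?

df = k − 1 = 4 − 1 = 3

degrees of freedom = 3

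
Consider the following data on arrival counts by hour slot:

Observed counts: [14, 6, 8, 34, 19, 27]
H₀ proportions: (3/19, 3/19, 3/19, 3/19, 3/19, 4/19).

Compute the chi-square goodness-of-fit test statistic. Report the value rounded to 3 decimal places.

test statistic = 30.380

n = 108; E_i = n·p_i = [17.05, 17.05, 17.05, 17.05, 17.05, 22.74]
χ² = (14−17.05)²/17.05 + (6−17.05)²/17.05 + (8−17.05)²/17.05 + (34−17.05)²/17.05 + (19−17.05)²/17.05 + (27−22.74)²/22.74 = 30.3804
df = 5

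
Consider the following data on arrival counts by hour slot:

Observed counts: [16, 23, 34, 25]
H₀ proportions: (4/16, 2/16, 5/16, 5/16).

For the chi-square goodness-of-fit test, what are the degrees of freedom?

degrees of freedom = 3

df = k − 1 = 4 − 1 = 3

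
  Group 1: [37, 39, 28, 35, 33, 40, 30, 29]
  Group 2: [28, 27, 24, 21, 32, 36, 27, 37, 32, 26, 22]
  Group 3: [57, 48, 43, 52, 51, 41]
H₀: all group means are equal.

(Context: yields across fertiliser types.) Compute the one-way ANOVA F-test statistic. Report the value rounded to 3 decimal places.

Group means [33.88, 28.36, 48.67], grand mean 35.000
SSB = Σnᵢ(x̄ᵢ−x̄)² = 1615.246; SSW = ΣΣ(x−x̄ᵢ)² = 608.754
MSB = 1615.246/2 = 807.6231; MSW = 608.754/22 = 27.6706
F = MSB/MSW = 29.1870
df = (2, 22)

test statistic = 29.187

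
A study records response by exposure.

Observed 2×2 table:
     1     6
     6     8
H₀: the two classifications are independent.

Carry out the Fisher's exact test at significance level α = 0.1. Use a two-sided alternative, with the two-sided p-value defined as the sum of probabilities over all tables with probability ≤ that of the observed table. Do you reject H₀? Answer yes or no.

Margins: r₁=7, r₂=14, c₁=7, c₂=14, n=21
p_obs = C(7,1)·C(14,6)/C(21,7); sum pmf over tables with pmf ≤ p_obs
p-value (two-sided) = 0.33714
At α=0.1: p ≥ α → fail to reject H₀

reject H₀: no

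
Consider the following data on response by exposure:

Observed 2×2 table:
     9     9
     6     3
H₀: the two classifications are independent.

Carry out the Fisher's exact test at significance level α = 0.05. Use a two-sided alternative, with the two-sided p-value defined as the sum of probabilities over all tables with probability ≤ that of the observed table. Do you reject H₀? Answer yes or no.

Margins: r₁=18, r₂=9, c₁=15, c₂=12, n=27
p_obs = C(18,9)·C(9,6)/C(27,15); sum pmf over tables with pmf ≤ p_obs
p-value (two-sided) = 0.68284
At α=0.05: p ≥ α → fail to reject H₀

reject H₀: no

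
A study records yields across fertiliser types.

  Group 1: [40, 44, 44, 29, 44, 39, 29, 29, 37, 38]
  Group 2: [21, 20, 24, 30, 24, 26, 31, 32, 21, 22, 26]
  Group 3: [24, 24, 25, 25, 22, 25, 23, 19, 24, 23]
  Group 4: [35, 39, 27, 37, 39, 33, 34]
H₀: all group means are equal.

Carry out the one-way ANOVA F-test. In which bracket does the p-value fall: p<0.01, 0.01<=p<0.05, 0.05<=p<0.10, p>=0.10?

p-value bracket: p<0.01

Group means [37.30, 25.18, 23.40, 34.86], grand mean 29.684
SSB = Σnᵢ(x̄ᵢ−x̄)² = 1385.217; SSW = ΣΣ(x−x̄ᵢ)² = 666.994
MSB = 1385.217/3 = 461.7390; MSW = 666.994/34 = 19.6175
F = MSB/MSW = 23.5372
df = (3, 34)
p-value (upper-tail) = 0.00000
→ bracket: p<0.01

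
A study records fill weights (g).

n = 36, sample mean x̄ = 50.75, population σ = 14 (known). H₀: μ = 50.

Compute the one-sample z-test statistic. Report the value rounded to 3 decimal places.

test statistic = 0.321

SE = σ/√n = 14/√36 = 2.3333
z = (x̄−μ₀)/SE = (50.75−50)/2.3333 = 0.3214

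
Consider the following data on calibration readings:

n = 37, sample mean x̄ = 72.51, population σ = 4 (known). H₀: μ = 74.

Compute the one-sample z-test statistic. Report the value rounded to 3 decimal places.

test statistic = -2.266

SE = σ/√n = 4/√37 = 0.6576
z = (x̄−μ₀)/SE = (72.51−74)/0.6576 = -2.2658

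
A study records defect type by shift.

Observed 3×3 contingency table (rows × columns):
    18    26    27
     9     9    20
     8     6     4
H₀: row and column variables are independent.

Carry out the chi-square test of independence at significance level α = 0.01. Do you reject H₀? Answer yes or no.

reject H₀: no

Row totals [71, 38, 18], col totals [35, 41, 51], n=127
χ² = (18−19.57)²/19.57 + (26−22.92)²/22.92 + (27−28.51)²/28.51 + (9−10.47)²/10.47 + (9−12.27)²/12.27 + (20−15.26)²/15.26 + (8−4.96)²/4.96 + (6−5.81)²/5.81 + (4−7.23)²/7.23 = 6.4793
df = 4
p-value (upper-tail) = 0.16610
At α=0.01: p ≥ α → fail to reject H₀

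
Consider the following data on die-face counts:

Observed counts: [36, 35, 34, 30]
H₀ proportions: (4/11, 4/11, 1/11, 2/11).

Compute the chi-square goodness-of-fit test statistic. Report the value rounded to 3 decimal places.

test statistic = 47.213

n = 135; E_i = n·p_i = [49.09, 49.09, 12.27, 24.55]
χ² = (36−49.09)²/49.09 + (35−49.09)²/49.09 + (34−12.27)²/12.27 + (30−24.55)²/24.55 = 47.2130
df = 3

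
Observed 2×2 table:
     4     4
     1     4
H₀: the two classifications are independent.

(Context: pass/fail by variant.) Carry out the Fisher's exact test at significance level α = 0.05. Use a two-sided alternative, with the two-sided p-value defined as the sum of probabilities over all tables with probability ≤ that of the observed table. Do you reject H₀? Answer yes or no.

Margins: r₁=8, r₂=5, c₁=5, c₂=8, n=13
p_obs = C(8,4)·C(5,1)/C(13,5); sum pmf over tables with pmf ≤ p_obs
p-value (two-sided) = 0.56488
At α=0.05: p ≥ α → fail to reject H₀

reject H₀: no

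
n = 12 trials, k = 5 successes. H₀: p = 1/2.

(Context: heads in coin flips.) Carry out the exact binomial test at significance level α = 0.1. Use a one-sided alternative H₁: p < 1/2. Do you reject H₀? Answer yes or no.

reject H₀: no

Exact binomial: n=12, k=5, p₀=1/2=0.5000
P(X≤5) from Σ C(n,i)·p₀^i·(1−p₀)^(n−i)
p-value (one-sided, H₁ less) = 0.38721
At α=0.1: p ≥ α → fail to reject H₀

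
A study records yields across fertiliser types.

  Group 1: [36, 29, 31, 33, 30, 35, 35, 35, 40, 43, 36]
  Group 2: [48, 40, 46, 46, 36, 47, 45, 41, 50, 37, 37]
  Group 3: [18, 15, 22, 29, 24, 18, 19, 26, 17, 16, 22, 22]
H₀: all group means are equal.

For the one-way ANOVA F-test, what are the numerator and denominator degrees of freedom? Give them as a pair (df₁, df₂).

degrees of freedom = [2, 31]

k = 3 groups, N = 34 total
df = (k−1, N−k) = (3−1, 34−3) = (2, 31)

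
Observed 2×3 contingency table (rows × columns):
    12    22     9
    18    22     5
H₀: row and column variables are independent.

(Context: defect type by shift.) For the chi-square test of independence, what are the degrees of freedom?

df = (r−1)(c−1) = (2−1)·(3−1) = 2

degrees of freedom = 2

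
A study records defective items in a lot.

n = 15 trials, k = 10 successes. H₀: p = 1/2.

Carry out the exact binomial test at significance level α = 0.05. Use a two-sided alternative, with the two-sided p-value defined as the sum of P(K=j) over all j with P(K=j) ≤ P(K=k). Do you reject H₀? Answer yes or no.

Exact binomial: n=15, k=10, p₀=1/2=0.5000
P(X=j) = C(n,j)·p₀^j·(1−p₀)^(n−j); p = Σ P(X=j) over j with P(X=j) ≤ P(X=10)
p-value (two-sided) = 0.30176
At α=0.05: p ≥ α → fail to reject H₀

reject H₀: no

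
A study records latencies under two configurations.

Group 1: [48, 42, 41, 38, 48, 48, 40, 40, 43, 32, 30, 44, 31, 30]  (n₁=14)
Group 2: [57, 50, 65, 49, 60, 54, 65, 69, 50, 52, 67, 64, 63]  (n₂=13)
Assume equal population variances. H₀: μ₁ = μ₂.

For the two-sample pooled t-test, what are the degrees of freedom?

degrees of freedom = 25

df = n₁ + n₂ − 2 = 14 + 13 − 2 = 25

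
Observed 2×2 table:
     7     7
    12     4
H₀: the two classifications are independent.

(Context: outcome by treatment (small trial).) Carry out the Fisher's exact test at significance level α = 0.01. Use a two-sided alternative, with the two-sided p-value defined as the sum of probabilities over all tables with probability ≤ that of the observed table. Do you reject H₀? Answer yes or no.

reject H₀: no

Margins: r₁=14, r₂=16, c₁=19, c₂=11, n=30
p_obs = C(14,7)·C(16,12)/C(30,19); sum pmf over tables with pmf ≤ p_obs
p-value (two-sided) = 0.25677
At α=0.01: p ≥ α → fail to reject H₀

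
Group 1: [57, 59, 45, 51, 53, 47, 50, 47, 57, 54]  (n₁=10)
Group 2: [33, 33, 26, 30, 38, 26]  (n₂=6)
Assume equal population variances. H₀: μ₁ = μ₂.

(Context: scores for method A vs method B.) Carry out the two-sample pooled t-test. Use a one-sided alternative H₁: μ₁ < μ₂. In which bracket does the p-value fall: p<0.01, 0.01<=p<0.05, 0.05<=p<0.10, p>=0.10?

p-value bracket: p>=0.10

x̄₁=52.000, s₁=4.807, n₁=10
x̄₂=31.000, s₂=4.648, n₂=6
s_p² = [9·4.807² + 5·4.648²]/14 = 22.5714
SE = √(s_p²·(1/10+1/6)) = 2.4534
t = (52.000−31.000)/2.4534 = 8.5596
df = 14
p-value (one-sided, H₁ less) = 1.00000
→ bracket: p>=0.10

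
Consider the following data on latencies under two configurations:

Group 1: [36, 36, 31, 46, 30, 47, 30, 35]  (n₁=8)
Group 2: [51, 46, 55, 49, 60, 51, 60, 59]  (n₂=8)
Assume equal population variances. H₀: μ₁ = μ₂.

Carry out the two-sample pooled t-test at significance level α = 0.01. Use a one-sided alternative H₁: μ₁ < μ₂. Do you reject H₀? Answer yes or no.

x̄₁=36.375, s₁=6.739, n₁=8
x̄₂=53.875, s₂=5.410, n₂=8
s_p² = [7·6.739² + 7·5.410²]/14 = 37.3393
SE = √(s_p²·(1/8+1/8)) = 3.0553
t = (36.375−53.875)/3.0553 = -5.7278
df = 14
p-value (one-sided, H₁ less) = 0.00003
At α=0.01: p < α → reject H₀

reject H₀: yes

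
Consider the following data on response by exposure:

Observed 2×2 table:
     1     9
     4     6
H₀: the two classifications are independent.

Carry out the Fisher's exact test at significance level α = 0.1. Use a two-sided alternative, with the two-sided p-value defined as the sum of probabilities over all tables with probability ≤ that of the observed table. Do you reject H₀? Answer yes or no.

reject H₀: no

Margins: r₁=10, r₂=10, c₁=5, c₂=15, n=20
p_obs = C(10,1)·C(10,4)/C(20,5); sum pmf over tables with pmf ≤ p_obs
p-value (two-sided) = 0.30341
At α=0.1: p ≥ α → fail to reject H₀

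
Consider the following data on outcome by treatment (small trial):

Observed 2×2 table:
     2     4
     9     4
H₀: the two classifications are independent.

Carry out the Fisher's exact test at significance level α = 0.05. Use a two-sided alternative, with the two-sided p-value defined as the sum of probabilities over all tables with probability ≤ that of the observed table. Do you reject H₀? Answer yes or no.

Margins: r₁=6, r₂=13, c₁=11, c₂=8, n=19
p_obs = C(6,2)·C(13,9)/C(19,11); sum pmf over tables with pmf ≤ p_obs
p-value (two-sided) = 0.31889
At α=0.05: p ≥ α → fail to reject H₀

reject H₀: no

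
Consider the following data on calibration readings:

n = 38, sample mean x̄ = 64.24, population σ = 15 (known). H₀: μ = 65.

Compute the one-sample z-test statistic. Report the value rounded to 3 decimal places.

SE = σ/√n = 15/√38 = 2.4333
z = (x̄−μ₀)/SE = (64.24−65)/2.4333 = -0.3123

test statistic = -0.312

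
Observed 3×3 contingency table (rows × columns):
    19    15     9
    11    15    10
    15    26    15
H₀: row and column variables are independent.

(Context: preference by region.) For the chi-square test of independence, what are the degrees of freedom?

df = (r−1)(c−1) = (3−1)·(3−1) = 4

degrees of freedom = 4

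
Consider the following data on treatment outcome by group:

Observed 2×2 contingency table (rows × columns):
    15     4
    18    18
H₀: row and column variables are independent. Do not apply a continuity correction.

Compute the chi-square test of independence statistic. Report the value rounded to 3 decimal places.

test statistic = 4.342

Row totals [19, 36], col totals [33, 22], n=55
χ² = (15−11.40)²/11.40 + (4−7.60)²/7.60 + (18−21.60)²/21.60 + (18−14.40)²/14.40 = 4.3421
df = 1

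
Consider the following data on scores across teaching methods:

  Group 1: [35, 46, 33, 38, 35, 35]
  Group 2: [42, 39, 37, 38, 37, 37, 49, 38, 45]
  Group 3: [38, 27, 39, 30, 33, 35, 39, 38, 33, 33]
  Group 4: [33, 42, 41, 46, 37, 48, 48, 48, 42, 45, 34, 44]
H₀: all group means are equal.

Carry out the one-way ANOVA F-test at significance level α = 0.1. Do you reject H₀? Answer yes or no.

Group means [37.00, 40.22, 34.50, 42.33], grand mean 38.838
SSB = Σnᵢ(x̄ᵢ−x̄)² = 372.305; SSW = ΣΣ(x−x̄ᵢ)² = 710.722
MSB = 372.305/3 = 124.1016; MSW = 710.722/33 = 21.5370
F = MSB/MSW = 5.7622
df = (3, 33)
p-value (upper-tail) = 0.00277
At α=0.1: p < α → reject H₀

reject H₀: yes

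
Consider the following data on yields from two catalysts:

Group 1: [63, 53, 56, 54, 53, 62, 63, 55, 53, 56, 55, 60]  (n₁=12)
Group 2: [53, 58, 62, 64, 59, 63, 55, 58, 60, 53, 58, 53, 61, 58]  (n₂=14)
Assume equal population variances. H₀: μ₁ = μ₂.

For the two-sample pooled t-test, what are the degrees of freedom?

degrees of freedom = 24

df = n₁ + n₂ − 2 = 12 + 14 − 2 = 24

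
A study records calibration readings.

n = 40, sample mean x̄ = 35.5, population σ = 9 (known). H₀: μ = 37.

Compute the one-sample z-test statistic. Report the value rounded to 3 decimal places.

test statistic = -1.054

SE = σ/√n = 9/√40 = 1.4230
z = (x̄−μ₀)/SE = (35.5−37)/1.4230 = -1.0541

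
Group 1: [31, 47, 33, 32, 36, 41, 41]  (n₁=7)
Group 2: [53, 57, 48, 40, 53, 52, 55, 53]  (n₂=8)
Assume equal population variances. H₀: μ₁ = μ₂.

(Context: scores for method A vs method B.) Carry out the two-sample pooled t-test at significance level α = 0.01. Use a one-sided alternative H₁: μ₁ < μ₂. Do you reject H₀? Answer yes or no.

reject H₀: yes

x̄₁=37.286, s₁=5.908, n₁=7
x̄₂=51.375, s₂=5.263, n₂=8
s_p² = [6·5.908² + 7·5.263²]/13 = 31.0234
SE = √(s_p²·(1/7+1/8)) = 2.8827
t = (37.286−51.375)/2.8827 = -4.8876
df = 13
p-value (one-sided, H₁ less) = 0.00015
At α=0.01: p < α → reject H₀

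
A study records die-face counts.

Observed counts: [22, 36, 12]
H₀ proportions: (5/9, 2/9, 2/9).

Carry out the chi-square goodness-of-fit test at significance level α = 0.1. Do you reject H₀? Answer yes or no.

reject H₀: yes

n = 70; E_i = n·p_i = [38.89, 15.56, 15.56]
χ² = (22−38.89)²/38.89 + (36−15.56)²/15.56 + (12−15.56)²/15.56 = 35.0171
df = 2
p-value (upper-tail) = 0.00000
At α=0.1: p < α → reject H₀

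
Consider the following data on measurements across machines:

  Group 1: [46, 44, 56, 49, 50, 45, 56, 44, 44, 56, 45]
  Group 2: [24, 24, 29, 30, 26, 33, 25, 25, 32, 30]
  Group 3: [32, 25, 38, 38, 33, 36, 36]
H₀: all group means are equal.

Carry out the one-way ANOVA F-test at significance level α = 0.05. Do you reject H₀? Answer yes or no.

reject H₀: yes

Group means [48.64, 27.80, 34.00], grand mean 37.536
SSB = Σnᵢ(x̄ᵢ−x̄)² = 2390.819; SSW = ΣΣ(x−x̄ᵢ)² = 492.145
MSB = 2390.819/2 = 1195.4094; MSW = 492.145/25 = 19.6858
F = MSB/MSW = 60.7244
df = (2, 25)
p-value (upper-tail) = 0.00000
At α=0.05: p < α → reject H₀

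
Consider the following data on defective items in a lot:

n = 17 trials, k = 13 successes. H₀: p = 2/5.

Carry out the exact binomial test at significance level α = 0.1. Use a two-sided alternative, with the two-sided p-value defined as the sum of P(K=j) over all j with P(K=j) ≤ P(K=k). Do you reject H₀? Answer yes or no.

Exact binomial: n=17, k=13, p₀=2/5=0.4000
P(X=j) = C(n,j)·p₀^j·(1−p₀)^(n−j); p = Σ P(X=j) over j with P(X=j) ≤ P(X=13)
p-value (two-sided) = 0.00461
At α=0.1: p < α → reject H₀

reject H₀: yes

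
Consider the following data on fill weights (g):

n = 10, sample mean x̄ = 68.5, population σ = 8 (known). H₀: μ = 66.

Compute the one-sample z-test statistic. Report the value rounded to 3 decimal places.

SE = σ/√n = 8/√10 = 2.5298
z = (x̄−μ₀)/SE = (68.5−66)/2.5298 = 0.9882

test statistic = 0.988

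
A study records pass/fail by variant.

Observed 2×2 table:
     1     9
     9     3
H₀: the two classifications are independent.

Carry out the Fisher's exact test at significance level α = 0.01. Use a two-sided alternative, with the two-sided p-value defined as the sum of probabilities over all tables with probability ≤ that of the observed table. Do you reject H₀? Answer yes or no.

Margins: r₁=10, r₂=12, c₁=10, c₂=12, n=22
p_obs = C(10,1)·C(12,9)/C(22,10); sum pmf over tables with pmf ≤ p_obs
p-value (two-sided) = 0.00369
At α=0.01: p < α → reject H₀

reject H₀: yes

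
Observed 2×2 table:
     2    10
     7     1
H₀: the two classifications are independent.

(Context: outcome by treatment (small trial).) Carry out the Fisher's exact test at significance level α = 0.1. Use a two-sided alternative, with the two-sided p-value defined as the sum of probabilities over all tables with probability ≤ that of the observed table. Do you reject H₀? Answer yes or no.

Margins: r₁=12, r₂=8, c₁=9, c₂=11, n=20
p_obs = C(12,2)·C(8,7)/C(20,9); sum pmf over tables with pmf ≤ p_obs
p-value (two-sided) = 0.00452
At α=0.1: p < α → reject H₀

reject H₀: yes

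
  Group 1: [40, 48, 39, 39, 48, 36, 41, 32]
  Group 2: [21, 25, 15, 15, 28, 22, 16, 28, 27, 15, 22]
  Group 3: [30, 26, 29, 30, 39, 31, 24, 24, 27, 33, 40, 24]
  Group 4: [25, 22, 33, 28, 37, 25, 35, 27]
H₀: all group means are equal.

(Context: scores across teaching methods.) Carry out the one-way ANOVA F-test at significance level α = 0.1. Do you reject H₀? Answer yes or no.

reject H₀: yes

Group means [40.38, 21.27, 29.75, 29.00], grand mean 29.385
SSB = Σnᵢ(x̄ᵢ−x̄)² = 1692.924; SSW = ΣΣ(x−x̄ᵢ)² = 1020.307
MSB = 1692.924/3 = 564.3080; MSW = 1020.307/35 = 29.1516
F = MSB/MSW = 19.3577
df = (3, 35)
p-value (upper-tail) = 0.00000
At α=0.1: p < α → reject H₀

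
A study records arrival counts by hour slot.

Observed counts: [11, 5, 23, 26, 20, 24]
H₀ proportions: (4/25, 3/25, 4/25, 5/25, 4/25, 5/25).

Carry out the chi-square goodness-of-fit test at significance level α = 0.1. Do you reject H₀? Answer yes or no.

n = 109; E_i = n·p_i = [17.44, 13.08, 17.44, 21.80, 17.44, 21.80]
χ² = (11−17.44)²/17.44 + (5−13.08)²/13.08 + (23−17.44)²/17.44 + (26−21.80)²/21.80 + (20−17.44)²/17.44 + (24−21.80)²/21.80 = 10.5489
df = 5
p-value (upper-tail) = 0.06109
At α=0.1: p < α → reject H₀

reject H₀: yes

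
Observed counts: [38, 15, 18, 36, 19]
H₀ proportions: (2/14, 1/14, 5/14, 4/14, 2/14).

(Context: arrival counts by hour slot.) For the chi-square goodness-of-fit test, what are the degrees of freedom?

degrees of freedom = 4

df = k − 1 = 5 − 1 = 4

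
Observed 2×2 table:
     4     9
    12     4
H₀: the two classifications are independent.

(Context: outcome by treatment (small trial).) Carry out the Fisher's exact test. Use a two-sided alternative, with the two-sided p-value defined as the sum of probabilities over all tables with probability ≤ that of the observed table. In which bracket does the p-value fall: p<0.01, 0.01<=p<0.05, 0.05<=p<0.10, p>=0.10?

p-value bracket: 0.01<=p<0.05

Margins: r₁=13, r₂=16, c₁=16, c₂=13, n=29
p_obs = C(13,4)·C(16,12)/C(29,16); sum pmf over tables with pmf ≤ p_obs
p-value (two-sided) = 0.02705
→ bracket: 0.01<=p<0.05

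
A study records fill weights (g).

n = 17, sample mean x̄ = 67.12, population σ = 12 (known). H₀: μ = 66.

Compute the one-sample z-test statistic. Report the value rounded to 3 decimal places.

SE = σ/√n = 12/√17 = 2.9104
z = (x̄−μ₀)/SE = (67.12−66)/2.9104 = 0.3848

test statistic = 0.385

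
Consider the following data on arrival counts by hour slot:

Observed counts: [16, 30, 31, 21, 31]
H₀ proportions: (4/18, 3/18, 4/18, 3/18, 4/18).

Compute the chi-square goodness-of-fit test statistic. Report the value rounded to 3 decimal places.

test statistic = 9.349

n = 129; E_i = n·p_i = [28.67, 21.50, 28.67, 21.50, 28.67]
χ² = (16−28.67)²/28.67 + (30−21.50)²/21.50 + (31−28.67)²/28.67 + (21−21.50)²/21.50 + (31−28.67)²/28.67 = 9.3488
df = 4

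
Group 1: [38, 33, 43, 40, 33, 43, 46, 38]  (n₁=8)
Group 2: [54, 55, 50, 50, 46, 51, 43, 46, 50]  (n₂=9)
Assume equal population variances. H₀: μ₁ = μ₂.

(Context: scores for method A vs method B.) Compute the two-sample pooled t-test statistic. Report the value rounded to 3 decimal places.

x̄₁=39.250, s₁=4.713, n₁=8
x̄₂=49.444, s₂=3.877, n₂=9
s_p² = [7·4.713² + 8·3.877²]/15 = 18.3815
SE = √(s_p²·(1/8+1/9)) = 2.0833
t = (39.250−49.444)/2.0833 = -4.8934
df = 15

test statistic = -4.893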